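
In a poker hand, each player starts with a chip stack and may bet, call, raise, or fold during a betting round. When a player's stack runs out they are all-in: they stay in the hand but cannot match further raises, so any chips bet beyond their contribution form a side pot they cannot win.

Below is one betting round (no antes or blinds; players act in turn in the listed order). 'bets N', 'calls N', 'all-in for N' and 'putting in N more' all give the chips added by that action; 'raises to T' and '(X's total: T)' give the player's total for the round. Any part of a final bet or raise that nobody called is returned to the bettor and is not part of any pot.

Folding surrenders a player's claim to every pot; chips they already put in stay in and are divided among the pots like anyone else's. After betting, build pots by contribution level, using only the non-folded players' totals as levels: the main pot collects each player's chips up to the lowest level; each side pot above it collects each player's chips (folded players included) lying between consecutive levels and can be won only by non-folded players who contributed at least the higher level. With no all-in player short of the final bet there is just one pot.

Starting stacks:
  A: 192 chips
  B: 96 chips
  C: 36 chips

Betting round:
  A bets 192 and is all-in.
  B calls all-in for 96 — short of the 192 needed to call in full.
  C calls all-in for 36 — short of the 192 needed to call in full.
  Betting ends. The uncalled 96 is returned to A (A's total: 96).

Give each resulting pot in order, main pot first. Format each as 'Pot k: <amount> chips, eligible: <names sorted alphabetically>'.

Contributions (after 96 returned to A): A=96, B=96, C=36
Pot levels (distinct totals of non-folded players): 36, 96
Layer 1-36: 36 each from A, B, C = 36*3 = 108 chips; eligible A, B, C
Layer 37-96: 60 each from A, B = 60*2 = 120 chips; eligible A, B

Pot 1: 108 chips, eligible: A, B, C
Pot 2: 120 chips, eligible: A, B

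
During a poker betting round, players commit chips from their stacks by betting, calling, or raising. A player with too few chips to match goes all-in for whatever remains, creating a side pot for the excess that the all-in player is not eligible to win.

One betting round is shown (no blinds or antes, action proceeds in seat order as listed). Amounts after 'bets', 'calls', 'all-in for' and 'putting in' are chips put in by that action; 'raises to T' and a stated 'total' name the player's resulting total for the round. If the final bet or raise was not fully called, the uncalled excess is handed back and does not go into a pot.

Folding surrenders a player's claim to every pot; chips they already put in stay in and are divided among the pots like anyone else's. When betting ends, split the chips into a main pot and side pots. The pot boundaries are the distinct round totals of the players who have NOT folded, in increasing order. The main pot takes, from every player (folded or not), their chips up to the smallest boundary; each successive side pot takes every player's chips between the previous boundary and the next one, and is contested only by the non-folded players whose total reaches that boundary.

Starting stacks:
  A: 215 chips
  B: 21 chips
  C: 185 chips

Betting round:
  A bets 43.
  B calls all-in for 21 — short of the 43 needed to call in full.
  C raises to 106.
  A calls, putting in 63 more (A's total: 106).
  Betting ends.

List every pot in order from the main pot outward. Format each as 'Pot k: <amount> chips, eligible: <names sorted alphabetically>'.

Pot 1: 63 chips, eligible: A, B, C
Pot 2: 170 chips, eligible: A, C

Derivation:
Contributions: A=106, B=21, C=106
Pot levels (distinct totals of non-folded players): 21, 106
Layer 1-21: 21 each from A, B, C = 21*3 = 63 chips; eligible A, B, C
Layer 22-106: 85 each from A, C = 85*2 = 170 chips; eligible A, C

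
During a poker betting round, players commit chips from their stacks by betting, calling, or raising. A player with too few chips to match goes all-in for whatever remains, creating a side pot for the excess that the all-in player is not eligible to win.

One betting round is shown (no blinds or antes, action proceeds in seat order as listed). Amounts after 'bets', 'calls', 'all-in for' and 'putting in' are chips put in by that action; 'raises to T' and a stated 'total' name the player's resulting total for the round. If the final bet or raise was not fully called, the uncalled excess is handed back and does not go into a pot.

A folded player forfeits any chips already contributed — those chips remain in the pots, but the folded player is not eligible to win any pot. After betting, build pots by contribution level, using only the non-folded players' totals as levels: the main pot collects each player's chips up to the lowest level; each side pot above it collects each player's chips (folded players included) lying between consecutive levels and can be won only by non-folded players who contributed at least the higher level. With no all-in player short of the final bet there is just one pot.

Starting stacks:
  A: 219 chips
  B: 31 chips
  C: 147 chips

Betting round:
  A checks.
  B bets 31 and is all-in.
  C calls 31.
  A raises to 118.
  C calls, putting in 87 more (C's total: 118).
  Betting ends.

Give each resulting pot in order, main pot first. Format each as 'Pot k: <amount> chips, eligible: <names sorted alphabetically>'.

Pot 1: 93 chips, eligible: A, B, C
Pot 2: 174 chips, eligible: A, C

Derivation:
Contributions: A=118, B=31, C=118
Pot levels (distinct totals of non-folded players): 31, 118
Layer 1-31: 31 each from A, B, C = 31*3 = 93 chips; eligible A, B, C
Layer 32-118: 87 each from A, C = 87*2 = 174 chips; eligible A, C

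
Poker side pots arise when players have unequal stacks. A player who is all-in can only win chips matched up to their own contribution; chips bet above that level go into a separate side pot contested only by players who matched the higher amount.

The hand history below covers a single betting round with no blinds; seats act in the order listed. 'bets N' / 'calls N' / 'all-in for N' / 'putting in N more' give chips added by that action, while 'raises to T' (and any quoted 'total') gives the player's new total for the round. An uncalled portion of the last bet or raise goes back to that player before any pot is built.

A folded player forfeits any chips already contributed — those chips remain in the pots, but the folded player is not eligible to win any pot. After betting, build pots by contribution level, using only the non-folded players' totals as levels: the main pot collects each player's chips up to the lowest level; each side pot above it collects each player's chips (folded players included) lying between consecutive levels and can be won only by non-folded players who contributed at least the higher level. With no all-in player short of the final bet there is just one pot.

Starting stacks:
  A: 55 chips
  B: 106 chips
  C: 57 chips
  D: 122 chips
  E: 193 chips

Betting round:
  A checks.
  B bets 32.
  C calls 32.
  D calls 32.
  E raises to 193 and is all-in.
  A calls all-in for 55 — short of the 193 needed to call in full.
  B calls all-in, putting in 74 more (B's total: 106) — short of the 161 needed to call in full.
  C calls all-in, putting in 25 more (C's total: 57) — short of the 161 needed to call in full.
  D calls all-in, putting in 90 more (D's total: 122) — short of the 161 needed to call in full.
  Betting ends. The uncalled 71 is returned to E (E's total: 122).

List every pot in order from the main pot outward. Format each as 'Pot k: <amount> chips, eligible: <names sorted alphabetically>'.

Pot 1: 275 chips, eligible: A, B, C, D, E
Pot 2: 8 chips, eligible: B, C, D, E
Pot 3: 147 chips, eligible: B, D, E
Pot 4: 32 chips, eligible: D, E

Derivation:
Contributions (after 71 returned to E): A=55, B=106, C=57, D=122, E=122
Pot levels (distinct totals of non-folded players): 55, 57, 106, 122
Layer 1-55: 55 each from A, B, C, D, E = 55*5 = 275 chips; eligible A, B, C, D, E
Layer 56-57: 2 each from B, C, D, E = 2*4 = 8 chips; eligible B, C, D, E
Layer 58-106: 49 each from B, D, E = 49*3 = 147 chips; eligible B, D, E
Layer 107-122: 16 each from D, E = 16*2 = 32 chips; eligible D, E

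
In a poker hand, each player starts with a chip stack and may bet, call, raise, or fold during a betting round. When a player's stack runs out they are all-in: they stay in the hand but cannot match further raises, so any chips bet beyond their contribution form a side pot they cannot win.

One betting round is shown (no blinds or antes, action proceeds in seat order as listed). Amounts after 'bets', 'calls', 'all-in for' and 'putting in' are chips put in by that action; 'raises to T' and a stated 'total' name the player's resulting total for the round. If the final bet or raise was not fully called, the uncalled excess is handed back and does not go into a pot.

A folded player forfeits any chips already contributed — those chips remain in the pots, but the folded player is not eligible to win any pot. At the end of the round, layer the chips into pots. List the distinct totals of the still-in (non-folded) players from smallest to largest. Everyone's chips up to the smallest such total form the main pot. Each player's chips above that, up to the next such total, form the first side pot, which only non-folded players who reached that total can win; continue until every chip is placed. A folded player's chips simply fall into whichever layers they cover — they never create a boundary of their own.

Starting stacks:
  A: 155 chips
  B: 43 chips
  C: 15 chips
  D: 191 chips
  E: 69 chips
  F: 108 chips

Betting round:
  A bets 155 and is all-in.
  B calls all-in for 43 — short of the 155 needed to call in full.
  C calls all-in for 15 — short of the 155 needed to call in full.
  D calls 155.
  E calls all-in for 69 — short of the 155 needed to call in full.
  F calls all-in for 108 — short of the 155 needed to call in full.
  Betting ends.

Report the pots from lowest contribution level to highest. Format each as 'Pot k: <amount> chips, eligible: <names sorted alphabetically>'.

Pot 1: 90 chips, eligible: A, B, C, D, E, F
Pot 2: 140 chips, eligible: A, B, D, E, F
Pot 3: 104 chips, eligible: A, D, E, F
Pot 4: 117 chips, eligible: A, D, F
Pot 5: 94 chips, eligible: A, D

Derivation:
Contributions: A=155, B=43, C=15, D=155, E=69, F=108
Pot levels (distinct totals of non-folded players): 15, 43, 69, 108, 155
Layer 1-15: 15 each from A, B, C, D, E, F = 15*6 = 90 chips; eligible A, B, C, D, E, F
Layer 16-43: 28 each from A, B, D, E, F = 28*5 = 140 chips; eligible A, B, D, E, F
Layer 44-69: 26 each from A, D, E, F = 26*4 = 104 chips; eligible A, D, E, F
Layer 70-108: 39 each from A, D, F = 39*3 = 117 chips; eligible A, D, F
Layer 109-155: 47 each from A, D = 47*2 = 94 chips; eligible A, D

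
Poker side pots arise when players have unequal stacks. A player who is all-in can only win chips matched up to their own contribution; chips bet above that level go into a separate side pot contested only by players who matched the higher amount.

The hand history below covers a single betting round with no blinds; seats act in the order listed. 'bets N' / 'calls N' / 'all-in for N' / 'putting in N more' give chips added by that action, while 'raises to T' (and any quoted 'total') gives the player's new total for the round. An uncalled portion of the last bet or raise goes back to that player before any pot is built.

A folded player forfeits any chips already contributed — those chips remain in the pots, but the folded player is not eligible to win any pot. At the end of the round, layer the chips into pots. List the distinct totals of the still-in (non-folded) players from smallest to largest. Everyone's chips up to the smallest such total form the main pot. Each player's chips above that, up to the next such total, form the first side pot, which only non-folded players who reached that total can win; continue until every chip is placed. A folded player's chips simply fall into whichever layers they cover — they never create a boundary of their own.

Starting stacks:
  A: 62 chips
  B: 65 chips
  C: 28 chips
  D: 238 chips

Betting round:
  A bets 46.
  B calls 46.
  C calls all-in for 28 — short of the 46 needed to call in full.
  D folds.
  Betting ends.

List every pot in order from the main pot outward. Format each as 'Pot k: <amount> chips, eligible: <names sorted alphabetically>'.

Contributions: A=46, B=46, C=28
Folded: D
Pot levels (distinct totals of non-folded players): 28, 46
Layer 1-28: 28 each from A, B, C = 28*3 = 84 chips; eligible A, B, C
Layer 29-46: 18 each from A, B = 18*2 = 36 chips; eligible A, B

Pot 1: 84 chips, eligible: A, B, C
Pot 2: 36 chips, eligible: A, B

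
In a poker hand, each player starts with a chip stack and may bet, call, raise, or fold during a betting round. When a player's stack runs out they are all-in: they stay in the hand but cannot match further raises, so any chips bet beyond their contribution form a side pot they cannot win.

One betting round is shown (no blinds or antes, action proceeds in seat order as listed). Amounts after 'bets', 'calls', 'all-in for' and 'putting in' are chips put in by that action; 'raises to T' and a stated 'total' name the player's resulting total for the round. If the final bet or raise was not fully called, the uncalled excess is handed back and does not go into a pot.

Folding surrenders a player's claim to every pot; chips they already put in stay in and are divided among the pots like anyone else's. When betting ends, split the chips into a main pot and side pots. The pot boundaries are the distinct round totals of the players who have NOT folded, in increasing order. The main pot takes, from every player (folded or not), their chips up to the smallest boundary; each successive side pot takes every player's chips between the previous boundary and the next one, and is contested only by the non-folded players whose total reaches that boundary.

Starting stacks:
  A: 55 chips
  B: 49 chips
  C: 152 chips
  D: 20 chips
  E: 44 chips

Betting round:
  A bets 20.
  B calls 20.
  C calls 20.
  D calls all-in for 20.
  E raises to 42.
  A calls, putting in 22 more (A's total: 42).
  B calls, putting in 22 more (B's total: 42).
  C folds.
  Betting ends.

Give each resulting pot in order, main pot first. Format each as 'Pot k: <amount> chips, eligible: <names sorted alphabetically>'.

Pot 1: 100 chips, eligible: A, B, D, E
Pot 2: 66 chips, eligible: A, B, E

Derivation:
Contributions: A=42, B=42, C=20, D=20, E=42
Folded: C
Pot levels (distinct totals of non-folded players): 20, 42
Layer 1-20: 20 each from A, B, C, D, E = 20*5 = 100 chips; eligible A, B, D, E
Layer 21-42: 22 each from A, B, E = 22*3 = 66 chips; eligible A, B, E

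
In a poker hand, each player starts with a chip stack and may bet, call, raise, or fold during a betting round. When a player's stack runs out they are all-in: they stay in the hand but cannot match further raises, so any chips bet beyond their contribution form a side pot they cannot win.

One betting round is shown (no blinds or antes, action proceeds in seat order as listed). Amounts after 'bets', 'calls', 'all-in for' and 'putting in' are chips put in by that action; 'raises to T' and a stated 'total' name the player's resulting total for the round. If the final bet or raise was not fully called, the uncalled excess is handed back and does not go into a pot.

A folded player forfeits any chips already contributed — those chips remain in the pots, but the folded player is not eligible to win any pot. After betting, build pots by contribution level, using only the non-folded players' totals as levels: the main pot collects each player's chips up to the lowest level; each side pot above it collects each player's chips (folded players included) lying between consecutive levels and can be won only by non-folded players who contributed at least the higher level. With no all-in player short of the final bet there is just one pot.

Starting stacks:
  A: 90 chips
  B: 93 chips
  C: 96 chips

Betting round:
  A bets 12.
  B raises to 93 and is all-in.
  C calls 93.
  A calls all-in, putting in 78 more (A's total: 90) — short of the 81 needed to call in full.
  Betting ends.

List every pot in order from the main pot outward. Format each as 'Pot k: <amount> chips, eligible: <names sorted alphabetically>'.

Contributions: A=90, B=93, C=93
Pot levels (distinct totals of non-folded players): 90, 93
Layer 1-90: 90 each from A, B, C = 90*3 = 270 chips; eligible A, B, C
Layer 91-93: 3 each from B, C = 3*2 = 6 chips; eligible B, C

Pot 1: 270 chips, eligible: A, B, C
Pot 2: 6 chips, eligible: B, C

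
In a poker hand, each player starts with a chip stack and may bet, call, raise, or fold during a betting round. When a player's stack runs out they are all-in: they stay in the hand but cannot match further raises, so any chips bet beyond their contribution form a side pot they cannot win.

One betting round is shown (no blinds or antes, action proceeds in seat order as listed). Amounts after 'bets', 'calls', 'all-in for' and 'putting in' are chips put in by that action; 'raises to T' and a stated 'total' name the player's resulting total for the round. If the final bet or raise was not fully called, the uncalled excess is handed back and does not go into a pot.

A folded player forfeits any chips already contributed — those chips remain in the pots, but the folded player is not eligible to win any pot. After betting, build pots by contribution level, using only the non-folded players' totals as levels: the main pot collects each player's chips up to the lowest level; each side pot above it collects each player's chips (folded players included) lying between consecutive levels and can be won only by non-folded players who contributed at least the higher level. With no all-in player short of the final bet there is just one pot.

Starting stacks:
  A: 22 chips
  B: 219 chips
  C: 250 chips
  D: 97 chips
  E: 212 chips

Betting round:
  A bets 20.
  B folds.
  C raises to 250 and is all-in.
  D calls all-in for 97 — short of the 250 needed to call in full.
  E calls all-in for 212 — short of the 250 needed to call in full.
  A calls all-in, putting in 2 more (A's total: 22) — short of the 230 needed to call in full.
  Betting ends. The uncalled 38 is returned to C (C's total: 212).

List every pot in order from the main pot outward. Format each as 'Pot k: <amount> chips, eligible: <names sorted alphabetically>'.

Contributions (after 38 returned to C): A=22, C=212, D=97, E=212
Folded: B
Pot levels (distinct totals of non-folded players): 22, 97, 212
Layer 1-22: 22 each from A, C, D, E = 22*4 = 88 chips; eligible A, C, D, E
Layer 23-97: 75 each from C, D, E = 75*3 = 225 chips; eligible C, D, E
Layer 98-212: 115 each from C, E = 115*2 = 230 chips; eligible C, E

Pot 1: 88 chips, eligible: A, C, D, E
Pot 2: 225 chips, eligible: C, D, E
Pot 3: 230 chips, eligible: C, E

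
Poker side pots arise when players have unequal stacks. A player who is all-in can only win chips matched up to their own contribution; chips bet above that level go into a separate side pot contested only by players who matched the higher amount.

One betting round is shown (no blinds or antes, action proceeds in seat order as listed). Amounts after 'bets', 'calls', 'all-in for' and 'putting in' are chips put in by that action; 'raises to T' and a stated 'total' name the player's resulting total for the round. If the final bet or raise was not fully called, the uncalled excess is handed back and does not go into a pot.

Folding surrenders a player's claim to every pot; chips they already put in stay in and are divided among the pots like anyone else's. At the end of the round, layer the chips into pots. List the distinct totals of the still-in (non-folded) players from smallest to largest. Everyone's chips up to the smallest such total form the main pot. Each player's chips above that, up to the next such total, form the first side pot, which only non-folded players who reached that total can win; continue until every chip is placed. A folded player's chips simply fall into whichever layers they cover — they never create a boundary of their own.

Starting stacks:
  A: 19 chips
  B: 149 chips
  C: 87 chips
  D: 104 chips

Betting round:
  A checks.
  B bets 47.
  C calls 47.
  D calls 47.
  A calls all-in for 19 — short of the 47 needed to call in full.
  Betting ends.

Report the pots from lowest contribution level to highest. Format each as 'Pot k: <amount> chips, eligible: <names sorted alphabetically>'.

Pot 1: 76 chips, eligible: A, B, C, D
Pot 2: 84 chips, eligible: B, C, D

Derivation:
Contributions: A=19, B=47, C=47, D=47
Pot levels (distinct totals of non-folded players): 19, 47
Layer 1-19: 19 each from A, B, C, D = 19*4 = 76 chips; eligible A, B, C, D
Layer 20-47: 28 each from B, C, D = 28*3 = 84 chips; eligible B, C, D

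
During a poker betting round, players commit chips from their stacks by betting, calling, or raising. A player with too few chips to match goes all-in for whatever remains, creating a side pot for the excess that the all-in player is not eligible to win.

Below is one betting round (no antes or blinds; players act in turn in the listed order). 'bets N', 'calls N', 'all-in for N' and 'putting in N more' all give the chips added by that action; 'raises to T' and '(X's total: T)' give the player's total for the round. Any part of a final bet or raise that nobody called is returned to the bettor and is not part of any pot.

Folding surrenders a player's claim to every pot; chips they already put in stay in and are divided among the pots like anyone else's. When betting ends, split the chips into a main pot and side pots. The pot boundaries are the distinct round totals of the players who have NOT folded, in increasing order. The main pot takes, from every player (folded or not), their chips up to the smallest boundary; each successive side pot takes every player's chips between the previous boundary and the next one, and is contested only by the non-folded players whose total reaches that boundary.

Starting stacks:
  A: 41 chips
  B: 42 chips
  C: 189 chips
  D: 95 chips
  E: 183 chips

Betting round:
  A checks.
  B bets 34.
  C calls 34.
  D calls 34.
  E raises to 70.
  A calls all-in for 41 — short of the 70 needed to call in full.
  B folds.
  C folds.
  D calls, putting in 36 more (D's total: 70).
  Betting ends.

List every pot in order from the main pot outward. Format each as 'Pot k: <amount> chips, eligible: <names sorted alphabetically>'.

Pot 1: 191 chips, eligible: A, D, E
Pot 2: 58 chips, eligible: D, E

Derivation:
Contributions: A=41, B=34, C=34, D=70, E=70
Folded: B, C
Pot levels (distinct totals of non-folded players): 41, 70
Layer 1-41: A 41 + B 34 + C 34 + D 41 + E 41 = 191 chips; eligible A, D, E
Layer 42-70: 29 each from D, E = 29*2 = 58 chips; eligible D, E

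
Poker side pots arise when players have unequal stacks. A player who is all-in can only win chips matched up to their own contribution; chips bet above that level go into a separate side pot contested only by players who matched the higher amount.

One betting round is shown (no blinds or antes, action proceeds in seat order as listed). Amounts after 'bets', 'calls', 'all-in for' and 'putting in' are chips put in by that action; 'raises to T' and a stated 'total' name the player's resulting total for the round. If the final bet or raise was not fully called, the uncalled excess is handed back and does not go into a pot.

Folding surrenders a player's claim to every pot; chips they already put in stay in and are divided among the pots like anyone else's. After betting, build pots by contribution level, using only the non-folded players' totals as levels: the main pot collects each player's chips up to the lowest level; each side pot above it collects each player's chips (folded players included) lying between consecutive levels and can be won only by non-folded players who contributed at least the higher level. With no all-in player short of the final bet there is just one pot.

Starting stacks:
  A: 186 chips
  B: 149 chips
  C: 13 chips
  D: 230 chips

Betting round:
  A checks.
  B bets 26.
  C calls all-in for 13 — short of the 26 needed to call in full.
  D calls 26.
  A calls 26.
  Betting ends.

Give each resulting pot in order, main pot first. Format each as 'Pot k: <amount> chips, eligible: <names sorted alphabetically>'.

Contributions: A=26, B=26, C=13, D=26
Pot levels (distinct totals of non-folded players): 13, 26
Layer 1-13: 13 each from A, B, C, D = 13*4 = 52 chips; eligible A, B, C, D
Layer 14-26: 13 each from A, B, D = 13*3 = 39 chips; eligible A, B, D

Pot 1: 52 chips, eligible: A, B, C, D
Pot 2: 39 chips, eligible: A, B, D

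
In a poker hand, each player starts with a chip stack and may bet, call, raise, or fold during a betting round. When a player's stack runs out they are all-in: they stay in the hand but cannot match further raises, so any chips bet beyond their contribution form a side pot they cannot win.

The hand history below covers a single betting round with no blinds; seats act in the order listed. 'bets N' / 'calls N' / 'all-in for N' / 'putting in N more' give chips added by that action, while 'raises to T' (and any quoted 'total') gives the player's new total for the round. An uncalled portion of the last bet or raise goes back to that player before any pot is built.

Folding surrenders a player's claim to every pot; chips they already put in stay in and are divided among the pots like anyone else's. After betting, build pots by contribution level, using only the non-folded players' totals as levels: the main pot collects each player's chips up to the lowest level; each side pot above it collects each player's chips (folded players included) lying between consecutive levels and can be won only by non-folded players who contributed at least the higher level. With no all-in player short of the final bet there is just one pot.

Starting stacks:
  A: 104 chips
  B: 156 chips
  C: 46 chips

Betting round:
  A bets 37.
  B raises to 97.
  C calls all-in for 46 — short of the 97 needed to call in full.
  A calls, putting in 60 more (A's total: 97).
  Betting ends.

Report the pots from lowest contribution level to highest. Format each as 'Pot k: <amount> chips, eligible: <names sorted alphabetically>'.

Contributions: A=97, B=97, C=46
Pot levels (distinct totals of non-folded players): 46, 97
Layer 1-46: 46 each from A, B, C = 46*3 = 138 chips; eligible A, B, C
Layer 47-97: 51 each from A, B = 51*2 = 102 chips; eligible A, B

Pot 1: 138 chips, eligible: A, B, C
Pot 2: 102 chips, eligible: A, B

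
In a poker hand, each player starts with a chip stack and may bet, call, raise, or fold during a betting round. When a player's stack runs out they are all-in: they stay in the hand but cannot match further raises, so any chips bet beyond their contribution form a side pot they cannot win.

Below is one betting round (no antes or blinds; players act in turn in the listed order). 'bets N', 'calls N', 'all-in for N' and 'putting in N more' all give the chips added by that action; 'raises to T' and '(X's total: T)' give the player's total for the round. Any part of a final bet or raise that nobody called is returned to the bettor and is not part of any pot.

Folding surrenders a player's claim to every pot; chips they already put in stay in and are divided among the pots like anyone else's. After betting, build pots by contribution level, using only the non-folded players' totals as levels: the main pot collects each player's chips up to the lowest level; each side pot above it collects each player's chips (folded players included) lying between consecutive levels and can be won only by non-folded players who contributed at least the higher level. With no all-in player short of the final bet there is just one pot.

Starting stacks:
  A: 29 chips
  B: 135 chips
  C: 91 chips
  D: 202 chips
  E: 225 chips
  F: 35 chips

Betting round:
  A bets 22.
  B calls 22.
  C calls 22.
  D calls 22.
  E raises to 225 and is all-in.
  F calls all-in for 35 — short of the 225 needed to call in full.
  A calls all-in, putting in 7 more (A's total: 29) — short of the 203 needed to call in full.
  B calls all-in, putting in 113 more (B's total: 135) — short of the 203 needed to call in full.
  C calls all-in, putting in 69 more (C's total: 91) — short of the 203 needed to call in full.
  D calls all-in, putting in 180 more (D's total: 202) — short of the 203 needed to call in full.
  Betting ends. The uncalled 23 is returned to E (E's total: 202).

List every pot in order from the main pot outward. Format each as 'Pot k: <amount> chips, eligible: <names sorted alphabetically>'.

Contributions (after 23 returned to E): A=29, B=135, C=91, D=202, E=202, F=35
Pot levels (distinct totals of non-folded players): 29, 35, 91, 135, 202
Layer 1-29: 29 each from A, B, C, D, E, F = 29*6 = 174 chips; eligible A, B, C, D, E, F
Layer 30-35: 6 each from B, C, D, E, F = 6*5 = 30 chips; eligible B, C, D, E, F
Layer 36-91: 56 each from B, C, D, E = 56*4 = 224 chips; eligible B, C, D, E
Layer 92-135: 44 each from B, D, E = 44*3 = 132 chips; eligible B, D, E
Layer 136-202: 67 each from D, E = 67*2 = 134 chips; eligible D, E

Pot 1: 174 chips, eligible: A, B, C, D, E, F
Pot 2: 30 chips, eligible: B, C, D, E, F
Pot 3: 224 chips, eligible: B, C, D, E
Pot 4: 132 chips, eligible: B, D, E
Pot 5: 134 chips, eligible: D, E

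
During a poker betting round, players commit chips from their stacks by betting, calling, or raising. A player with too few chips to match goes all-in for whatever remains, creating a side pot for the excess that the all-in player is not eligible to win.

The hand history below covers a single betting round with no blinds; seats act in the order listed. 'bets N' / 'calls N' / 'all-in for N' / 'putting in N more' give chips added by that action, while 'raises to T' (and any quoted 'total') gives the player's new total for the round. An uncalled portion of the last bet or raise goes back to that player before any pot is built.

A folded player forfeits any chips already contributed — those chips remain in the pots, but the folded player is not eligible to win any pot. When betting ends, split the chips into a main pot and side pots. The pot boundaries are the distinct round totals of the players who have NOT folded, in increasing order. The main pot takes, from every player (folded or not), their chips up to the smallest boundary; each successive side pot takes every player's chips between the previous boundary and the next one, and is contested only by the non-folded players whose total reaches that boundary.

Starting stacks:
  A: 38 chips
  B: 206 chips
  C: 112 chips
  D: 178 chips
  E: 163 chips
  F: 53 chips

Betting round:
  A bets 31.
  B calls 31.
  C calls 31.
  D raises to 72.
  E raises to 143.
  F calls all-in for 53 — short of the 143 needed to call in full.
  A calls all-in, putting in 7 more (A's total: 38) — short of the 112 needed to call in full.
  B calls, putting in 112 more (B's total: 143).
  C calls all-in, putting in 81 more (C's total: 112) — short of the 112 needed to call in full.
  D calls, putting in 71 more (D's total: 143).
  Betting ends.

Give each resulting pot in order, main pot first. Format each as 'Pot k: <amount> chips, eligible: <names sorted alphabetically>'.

Contributions: A=38, B=143, C=112, D=143, E=143, F=53
Pot levels (distinct totals of non-folded players): 38, 53, 112, 143
Layer 1-38: 38 each from A, B, C, D, E, F = 38*6 = 228 chips; eligible A, B, C, D, E, F
Layer 39-53: 15 each from B, C, D, E, F = 15*5 = 75 chips; eligible B, C, D, E, F
Layer 54-112: 59 each from B, C, D, E = 59*4 = 236 chips; eligible B, C, D, E
Layer 113-143: 31 each from B, D, E = 31*3 = 93 chips; eligible B, D, E

Pot 1: 228 chips, eligible: A, B, C, D, E, F
Pot 2: 75 chips, eligible: B, C, D, E, F
Pot 3: 236 chips, eligible: B, C, D, E
Pot 4: 93 chips, eligible: B, D, E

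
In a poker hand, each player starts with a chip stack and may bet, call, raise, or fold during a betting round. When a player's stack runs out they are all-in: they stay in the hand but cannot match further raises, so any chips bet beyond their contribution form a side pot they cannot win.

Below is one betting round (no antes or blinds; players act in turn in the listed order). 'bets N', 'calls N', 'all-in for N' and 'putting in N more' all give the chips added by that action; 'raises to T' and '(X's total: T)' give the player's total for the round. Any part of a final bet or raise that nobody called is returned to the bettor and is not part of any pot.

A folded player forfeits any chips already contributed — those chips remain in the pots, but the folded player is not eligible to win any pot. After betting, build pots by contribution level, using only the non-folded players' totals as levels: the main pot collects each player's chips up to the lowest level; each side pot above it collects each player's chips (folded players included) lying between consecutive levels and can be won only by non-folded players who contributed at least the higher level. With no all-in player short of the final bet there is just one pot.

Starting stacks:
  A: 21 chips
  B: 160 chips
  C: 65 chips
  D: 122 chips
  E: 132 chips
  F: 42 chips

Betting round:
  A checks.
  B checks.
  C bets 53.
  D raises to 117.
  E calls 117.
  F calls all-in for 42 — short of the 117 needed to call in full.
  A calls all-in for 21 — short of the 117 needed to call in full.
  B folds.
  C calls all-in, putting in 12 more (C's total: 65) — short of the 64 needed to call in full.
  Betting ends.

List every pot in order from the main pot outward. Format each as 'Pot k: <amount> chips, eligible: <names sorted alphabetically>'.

Contributions: A=21, C=65, D=117, E=117, F=42
Folded: B
Pot levels (distinct totals of non-folded players): 21, 42, 65, 117
Layer 1-21: 21 each from A, C, D, E, F = 21*5 = 105 chips; eligible A, C, D, E, F
Layer 22-42: 21 each from C, D, E, F = 21*4 = 84 chips; eligible C, D, E, F
Layer 43-65: 23 each from C, D, E = 23*3 = 69 chips; eligible C, D, E
Layer 66-117: 52 each from D, E = 52*2 = 104 chips; eligible D, E

Pot 1: 105 chips, eligible: A, C, D, E, F
Pot 2: 84 chips, eligible: C, D, E, F
Pot 3: 69 chips, eligible: C, D, E
Pot 4: 104 chips, eligible: D, E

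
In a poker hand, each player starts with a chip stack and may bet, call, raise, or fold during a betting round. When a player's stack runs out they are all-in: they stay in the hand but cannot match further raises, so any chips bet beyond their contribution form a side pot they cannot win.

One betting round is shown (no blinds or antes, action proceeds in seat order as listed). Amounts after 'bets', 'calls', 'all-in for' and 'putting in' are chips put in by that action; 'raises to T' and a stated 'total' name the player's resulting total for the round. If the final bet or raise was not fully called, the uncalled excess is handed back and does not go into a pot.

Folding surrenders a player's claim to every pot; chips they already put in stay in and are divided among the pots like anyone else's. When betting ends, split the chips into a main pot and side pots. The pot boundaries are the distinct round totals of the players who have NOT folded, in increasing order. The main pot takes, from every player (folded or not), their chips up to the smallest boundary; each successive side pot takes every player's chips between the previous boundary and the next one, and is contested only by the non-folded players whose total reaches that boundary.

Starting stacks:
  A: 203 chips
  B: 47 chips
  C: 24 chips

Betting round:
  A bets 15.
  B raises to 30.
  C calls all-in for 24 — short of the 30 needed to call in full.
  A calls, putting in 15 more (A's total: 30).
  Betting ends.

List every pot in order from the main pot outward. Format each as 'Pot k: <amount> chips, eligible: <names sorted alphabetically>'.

Contributions: A=30, B=30, C=24
Pot levels (distinct totals of non-folded players): 24, 30
Layer 1-24: 24 each from A, B, C = 24*3 = 72 chips; eligible A, B, C
Layer 25-30: 6 each from A, B = 6*2 = 12 chips; eligible A, B

Pot 1: 72 chips, eligible: A, B, C
Pot 2: 12 chips, eligible: A, B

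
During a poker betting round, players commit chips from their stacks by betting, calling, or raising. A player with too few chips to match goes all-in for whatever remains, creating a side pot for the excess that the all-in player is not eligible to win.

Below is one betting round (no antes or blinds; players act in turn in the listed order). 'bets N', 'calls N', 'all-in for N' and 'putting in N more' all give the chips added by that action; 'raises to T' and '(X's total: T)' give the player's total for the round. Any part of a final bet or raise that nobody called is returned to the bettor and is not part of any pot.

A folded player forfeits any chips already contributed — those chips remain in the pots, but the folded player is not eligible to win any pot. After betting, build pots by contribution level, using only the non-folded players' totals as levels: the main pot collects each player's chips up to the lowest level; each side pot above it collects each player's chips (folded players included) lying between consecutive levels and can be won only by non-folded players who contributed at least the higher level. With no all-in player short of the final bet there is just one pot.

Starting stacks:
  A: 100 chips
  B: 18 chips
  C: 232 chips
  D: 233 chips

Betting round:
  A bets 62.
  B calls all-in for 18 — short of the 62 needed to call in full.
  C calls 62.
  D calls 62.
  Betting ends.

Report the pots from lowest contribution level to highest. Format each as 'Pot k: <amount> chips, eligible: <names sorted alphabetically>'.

Pot 1: 72 chips, eligible: A, B, C, D
Pot 2: 132 chips, eligible: A, C, D

Derivation:
Contributions: A=62, B=18, C=62, D=62
Pot levels (distinct totals of non-folded players): 18, 62
Layer 1-18: 18 each from A, B, C, D = 18*4 = 72 chips; eligible A, B, C, D
Layer 19-62: 44 each from A, C, D = 44*3 = 132 chips; eligible A, C, D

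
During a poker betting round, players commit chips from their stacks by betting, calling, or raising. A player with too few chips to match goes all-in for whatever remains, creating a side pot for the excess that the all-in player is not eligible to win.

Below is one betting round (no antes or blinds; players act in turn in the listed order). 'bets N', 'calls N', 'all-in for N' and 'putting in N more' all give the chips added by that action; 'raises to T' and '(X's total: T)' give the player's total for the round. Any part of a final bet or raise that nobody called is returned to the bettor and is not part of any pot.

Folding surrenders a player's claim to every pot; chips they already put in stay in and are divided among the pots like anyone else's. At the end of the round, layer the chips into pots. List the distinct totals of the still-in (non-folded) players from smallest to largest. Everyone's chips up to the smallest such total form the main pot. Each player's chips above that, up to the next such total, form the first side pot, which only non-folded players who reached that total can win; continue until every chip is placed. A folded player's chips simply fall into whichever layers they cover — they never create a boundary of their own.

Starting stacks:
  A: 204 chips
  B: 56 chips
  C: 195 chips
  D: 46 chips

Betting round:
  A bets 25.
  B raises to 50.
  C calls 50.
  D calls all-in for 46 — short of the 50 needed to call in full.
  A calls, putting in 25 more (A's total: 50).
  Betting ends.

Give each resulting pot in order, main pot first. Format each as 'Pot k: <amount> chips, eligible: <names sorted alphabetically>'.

Pot 1: 184 chips, eligible: A, B, C, D
Pot 2: 12 chips, eligible: A, B, C

Derivation:
Contributions: A=50, B=50, C=50, D=46
Pot levels (distinct totals of non-folded players): 46, 50
Layer 1-46: 46 each from A, B, C, D = 46*4 = 184 chips; eligible A, B, C, D
Layer 47-50: 4 each from A, B, C = 4*3 = 12 chips; eligible A, B, C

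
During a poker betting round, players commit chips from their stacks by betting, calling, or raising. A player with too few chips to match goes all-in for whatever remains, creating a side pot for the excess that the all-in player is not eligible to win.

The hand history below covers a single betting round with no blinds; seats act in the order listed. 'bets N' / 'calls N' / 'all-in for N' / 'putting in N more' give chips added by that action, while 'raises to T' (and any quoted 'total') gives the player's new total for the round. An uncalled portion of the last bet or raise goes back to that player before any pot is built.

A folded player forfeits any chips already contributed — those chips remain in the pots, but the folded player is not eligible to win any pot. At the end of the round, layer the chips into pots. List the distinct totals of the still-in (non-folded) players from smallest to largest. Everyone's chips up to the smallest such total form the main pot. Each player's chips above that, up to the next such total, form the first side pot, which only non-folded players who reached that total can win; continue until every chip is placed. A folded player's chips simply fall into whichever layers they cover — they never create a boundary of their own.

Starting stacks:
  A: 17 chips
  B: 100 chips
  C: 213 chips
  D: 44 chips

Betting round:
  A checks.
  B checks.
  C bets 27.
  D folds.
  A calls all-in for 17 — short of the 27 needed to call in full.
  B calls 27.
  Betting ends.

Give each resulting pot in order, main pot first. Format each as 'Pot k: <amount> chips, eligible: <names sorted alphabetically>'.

Pot 1: 51 chips, eligible: A, B, C
Pot 2: 20 chips, eligible: B, C

Derivation:
Contributions: A=17, B=27, C=27
Folded: D
Pot levels (distinct totals of non-folded players): 17, 27
Layer 1-17: 17 each from A, B, C = 17*3 = 51 chips; eligible A, B, C
Layer 18-27: 10 each from B, C = 10*2 = 20 chips; eligible B, C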